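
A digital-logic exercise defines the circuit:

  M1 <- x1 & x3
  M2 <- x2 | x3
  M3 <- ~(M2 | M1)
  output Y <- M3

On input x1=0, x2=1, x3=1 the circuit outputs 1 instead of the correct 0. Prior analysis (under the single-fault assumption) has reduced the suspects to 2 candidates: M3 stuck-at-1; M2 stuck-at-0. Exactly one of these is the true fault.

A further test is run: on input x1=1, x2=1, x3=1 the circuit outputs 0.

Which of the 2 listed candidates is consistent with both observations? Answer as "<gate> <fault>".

M2 stuck-at-0

Evaluate each candidate on input x1=1, x2=1, x3=1:
  M3 stuck-at-1: M1=1, M2=1, M3=1 [stuck-at-1] → 1 — eliminated
  M2 stuck-at-0: M1=1, M2=0 [stuck-at-0], M3=0 → 0 — matches
Only M2 stuck-at-0 reproduces the observed 0.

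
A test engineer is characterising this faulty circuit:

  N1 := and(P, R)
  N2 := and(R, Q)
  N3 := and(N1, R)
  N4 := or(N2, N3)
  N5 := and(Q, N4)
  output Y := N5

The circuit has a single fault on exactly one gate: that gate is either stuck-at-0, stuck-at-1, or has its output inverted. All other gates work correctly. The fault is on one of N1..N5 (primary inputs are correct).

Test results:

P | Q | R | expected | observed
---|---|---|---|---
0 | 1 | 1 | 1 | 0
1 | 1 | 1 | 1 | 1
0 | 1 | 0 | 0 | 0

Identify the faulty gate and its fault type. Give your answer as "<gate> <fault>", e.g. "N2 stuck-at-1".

N2 stuck-at-0

Fault-free values for test 1 (P=0, Q=1, R=1): N1=0, N2=1, N3=0, N4=1, N5=1, giving Y=1. Observed 0.
Test 1: faults giving observed 0 are {N2 stuck-at-0, N2 inverted output, N4 stuck-at-0, N4 inverted output, N5 stuck-at-0, N5 inverted output}.
Test 2 (P=1, Q=1, R=1): fault-free N1=1, N2=1, N3=1, N4=1, N5=1 → 1; observed 1. Eliminates N4 stuck-at-0, N4 inverted output, N5 stuck-at-0, N5 inverted output.
Test 3 (P=0, Q=1, R=0): fault-free N1=0, N2=0, N3=0, N4=0, N5=0 → 0; observed 0. Eliminates N2 inverted output.
Only N2 stuck-at-0 is consistent with every test.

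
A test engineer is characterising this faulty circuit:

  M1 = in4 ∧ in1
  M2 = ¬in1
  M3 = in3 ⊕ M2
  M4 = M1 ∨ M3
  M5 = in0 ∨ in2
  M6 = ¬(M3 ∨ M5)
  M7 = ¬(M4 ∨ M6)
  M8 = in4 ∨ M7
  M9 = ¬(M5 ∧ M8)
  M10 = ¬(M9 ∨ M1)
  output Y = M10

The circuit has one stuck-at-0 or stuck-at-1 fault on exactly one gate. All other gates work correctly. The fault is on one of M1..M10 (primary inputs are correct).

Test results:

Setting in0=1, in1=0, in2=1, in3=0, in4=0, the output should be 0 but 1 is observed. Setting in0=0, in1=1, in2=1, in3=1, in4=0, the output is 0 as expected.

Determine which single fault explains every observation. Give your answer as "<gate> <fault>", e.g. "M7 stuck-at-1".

Fault-free values for test 1 (in0=1, in1=0, in2=1, in3=0, in4=0): M1=0, M2=1, M3=1, M4=1, M5=1, M6=0, M7=0, M8=0, M9=1, M10=0, giving Y=0. Observed 1.
Test 1: faults giving observed 1 are {M2 stuck-at-0, M3 stuck-at-0, M4 stuck-at-0, M7 stuck-at-1, M8 stuck-at-1, M9 stuck-at-0, M10 stuck-at-1}.
Test 2 (in0=0, in1=1, in2=1, in3=1, in4=0): fault-free M1=0, M2=0, M3=1, M4=1, M5=1, M6=0, M7=0, M8=0, M9=1, M10=0 → 0; observed 0. Eliminates M3 stuck-at-0, M4 stuck-at-0, M7 stuck-at-1, M8 stuck-at-1, M9 stuck-at-0, M10 stuck-at-1.
Only M2 stuck-at-0 is consistent with every test.

M2 stuck-at-0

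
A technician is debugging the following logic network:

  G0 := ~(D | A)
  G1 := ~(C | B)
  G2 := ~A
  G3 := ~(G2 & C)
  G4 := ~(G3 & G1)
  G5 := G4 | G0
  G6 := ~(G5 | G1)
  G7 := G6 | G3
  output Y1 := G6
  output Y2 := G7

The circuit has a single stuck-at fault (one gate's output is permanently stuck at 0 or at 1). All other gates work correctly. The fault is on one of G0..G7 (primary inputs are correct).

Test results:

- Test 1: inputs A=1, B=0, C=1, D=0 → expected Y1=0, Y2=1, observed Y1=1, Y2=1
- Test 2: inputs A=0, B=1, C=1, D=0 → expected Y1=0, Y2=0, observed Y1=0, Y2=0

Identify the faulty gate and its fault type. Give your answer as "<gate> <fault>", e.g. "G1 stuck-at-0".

Fault-free values for test 1 (A=1, B=0, C=1, D=0): G0=0, G1=0, G2=0, G3=1, G4=1, G5=1, G6=0, G7=1, giving Y1=0, Y2=1. Observed Y1=1, Y2=1.
Test 1: faults giving observed Y1=1, Y2=1 are {G4 stuck-at-0, G5 stuck-at-0, G6 stuck-at-1}.
Test 2 (A=0, B=1, C=1, D=0): fault-free G0=1, G1=0, G2=1, G3=0, G4=1, G5=1, G6=0, G7=0 → Y1=0, Y2=0; observed Y1=0, Y2=0. Eliminates G5 stuck-at-0, G6 stuck-at-1.
Only G4 stuck-at-0 is consistent with every test.

G4 stuck-at-0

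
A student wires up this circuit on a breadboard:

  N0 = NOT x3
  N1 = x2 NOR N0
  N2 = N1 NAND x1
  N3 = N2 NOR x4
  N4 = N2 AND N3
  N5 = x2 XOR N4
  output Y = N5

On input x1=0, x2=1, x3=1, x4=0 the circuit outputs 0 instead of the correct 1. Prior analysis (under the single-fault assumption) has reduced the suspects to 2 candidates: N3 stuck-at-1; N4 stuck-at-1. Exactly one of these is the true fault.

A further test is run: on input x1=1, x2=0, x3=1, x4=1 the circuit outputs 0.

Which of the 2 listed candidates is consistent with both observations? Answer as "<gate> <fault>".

N3 stuck-at-1

Evaluate each candidate on input x1=1, x2=0, x3=1, x4=1:
  N3 stuck-at-1: N0=0, N1=1, N2=0, N3=1 [stuck-at-1], N4=0, N5=0 → 0 — matches
  N4 stuck-at-1: N0=0, N1=1, N2=0, N3=0, N4=1 [stuck-at-1], N5=1 → 1 — eliminated
Only N3 stuck-at-1 reproduces the observed 0.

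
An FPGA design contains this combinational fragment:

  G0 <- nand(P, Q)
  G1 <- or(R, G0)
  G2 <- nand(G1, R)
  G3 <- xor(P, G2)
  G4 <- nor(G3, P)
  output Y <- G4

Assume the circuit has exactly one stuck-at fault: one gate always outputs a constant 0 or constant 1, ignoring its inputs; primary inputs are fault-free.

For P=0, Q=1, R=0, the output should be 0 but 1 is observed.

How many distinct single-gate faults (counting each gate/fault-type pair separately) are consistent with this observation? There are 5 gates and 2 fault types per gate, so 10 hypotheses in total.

3

Fault-free: G0=1, G1=1, G2=1, G3=1, G4=0 → 0. Observed 1.
  G0 stuck-at-0: output 0 ✗
  G0 stuck-at-1: output 0 ✗
  G1 stuck-at-0: output 0 ✗
  G1 stuck-at-1: output 0 ✗
  G2 stuck-at-0: output 1 ✓
  G2 stuck-at-1: output 0 ✗
  G3 stuck-at-0: output 1 ✓
  G3 stuck-at-1: output 0 ✗
  G4 stuck-at-0: output 0 ✗
  G4 stuck-at-1: output 1 ✓
Consistent faults: {G2 stuck-at-0, G3 stuck-at-0, G4 stuck-at-1} — 3 in all.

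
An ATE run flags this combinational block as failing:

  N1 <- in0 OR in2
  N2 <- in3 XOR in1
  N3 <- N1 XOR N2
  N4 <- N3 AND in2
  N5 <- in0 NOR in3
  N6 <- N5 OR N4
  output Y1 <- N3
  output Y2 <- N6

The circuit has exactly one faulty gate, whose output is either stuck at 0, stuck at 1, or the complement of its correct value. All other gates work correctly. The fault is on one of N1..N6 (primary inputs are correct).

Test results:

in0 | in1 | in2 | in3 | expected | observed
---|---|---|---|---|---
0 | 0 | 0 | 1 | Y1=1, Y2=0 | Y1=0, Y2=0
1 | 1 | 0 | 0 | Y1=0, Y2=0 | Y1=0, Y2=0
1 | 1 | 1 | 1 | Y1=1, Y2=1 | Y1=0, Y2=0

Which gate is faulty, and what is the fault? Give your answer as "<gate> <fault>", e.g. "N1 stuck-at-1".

Fault-free values for test 1 (in0=0, in1=0, in2=0, in3=1): N1=0, N2=1, N3=1, N4=0, N5=0, N6=0, giving Y1=1, Y2=0. Observed Y1=0, Y2=0.
Test 1: faults giving observed Y1=0, Y2=0 are {N1 stuck-at-1, N1 inverted output, N2 stuck-at-0, N2 inverted output, N3 stuck-at-0, N3 inverted output}.
Test 2 (in0=1, in1=1, in2=0, in3=0): fault-free N1=1, N2=1, N3=0, N4=0, N5=0, N6=0 → Y1=0, Y2=0; observed Y1=0, Y2=0. Eliminates N1 inverted output, N2 stuck-at-0, N2 inverted output, N3 inverted output.
Test 3 (in0=1, in1=1, in2=1, in3=1): fault-free N1=1, N2=0, N3=1, N4=1, N5=0, N6=1 → Y1=1, Y2=1; observed Y1=0, Y2=0. Eliminates N1 stuck-at-1.
Only N3 stuck-at-0 is consistent with every test.

N3 stuck-at-0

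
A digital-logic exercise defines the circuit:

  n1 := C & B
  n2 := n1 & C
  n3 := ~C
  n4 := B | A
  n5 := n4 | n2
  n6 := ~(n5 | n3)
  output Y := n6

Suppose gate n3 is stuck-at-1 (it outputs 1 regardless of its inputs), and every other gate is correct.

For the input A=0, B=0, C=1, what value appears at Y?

Propagate with n3 forced: n1=0, n2=0, n3=1 [stuck-at-1], n4=0, n5=0, n6=0.
So Y = 0. (Without the fault it would be 1.)

0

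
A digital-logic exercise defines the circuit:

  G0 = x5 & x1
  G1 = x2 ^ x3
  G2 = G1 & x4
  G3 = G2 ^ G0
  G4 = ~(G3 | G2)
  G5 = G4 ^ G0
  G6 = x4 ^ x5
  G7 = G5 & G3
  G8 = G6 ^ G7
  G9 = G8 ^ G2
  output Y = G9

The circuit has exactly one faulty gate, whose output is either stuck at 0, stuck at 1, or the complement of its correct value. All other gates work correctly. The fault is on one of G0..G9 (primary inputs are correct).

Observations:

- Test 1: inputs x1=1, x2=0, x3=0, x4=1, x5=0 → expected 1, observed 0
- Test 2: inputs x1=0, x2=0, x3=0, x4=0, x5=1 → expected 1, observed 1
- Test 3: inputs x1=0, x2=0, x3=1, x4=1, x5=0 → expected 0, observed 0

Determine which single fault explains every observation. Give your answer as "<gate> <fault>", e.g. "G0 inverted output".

G1 stuck-at-1

Fault-free values for test 1 (x1=1, x2=0, x3=0, x4=1, x5=0): G0=0, G1=0, G2=0, G3=0, G4=1, G5=1, G6=1, G7=0, G8=1, G9=1, giving Y=1. Observed 0.
Test 1: faults giving observed 0 are {G0 stuck-at-1, G0 inverted output, G1 stuck-at-1, G1 inverted output, G2 stuck-at-1, G2 inverted output, G6 stuck-at-0, G6 inverted output, G7 stuck-at-1, G7 inverted output, G8 stuck-at-0, G8 inverted output, G9 stuck-at-0, G9 inverted output}.
Test 2 (x1=0, x2=0, x3=0, x4=0, x5=1): fault-free G0=0, G1=0, G2=0, G3=0, G4=1, G5=1, G6=1, G7=0, G8=1, G9=1 → 1; observed 1. Eliminates G0 stuck-at-1, G0 inverted output, G2 stuck-at-1, G2 inverted output, G6 stuck-at-0, G6 inverted output, G7 stuck-at-1, G7 inverted output, G8 stuck-at-0, G8 inverted output, G9 stuck-at-0, G9 inverted output.
Test 3 (x1=0, x2=0, x3=1, x4=1, x5=0): fault-free G0=0, G1=1, G2=1, G3=1, G4=0, G5=0, G6=1, G7=0, G8=1, G9=0 → 0; observed 0. Eliminates G1 inverted output.
Only G1 stuck-at-1 is consistent with every test.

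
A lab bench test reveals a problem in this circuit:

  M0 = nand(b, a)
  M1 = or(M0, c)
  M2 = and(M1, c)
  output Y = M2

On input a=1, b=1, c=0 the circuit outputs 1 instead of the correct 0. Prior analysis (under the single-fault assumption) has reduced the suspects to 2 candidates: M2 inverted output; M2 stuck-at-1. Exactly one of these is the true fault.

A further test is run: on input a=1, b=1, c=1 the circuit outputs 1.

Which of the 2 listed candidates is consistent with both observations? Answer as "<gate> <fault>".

Evaluate each candidate on input a=1, b=1, c=1:
  M2 inverted output: M0=0, M1=1, M2=0 [inverted output] → 0 — eliminated
  M2 stuck-at-1: M0=0, M1=1, M2=1 [stuck-at-1] → 1 — matches
Only M2 stuck-at-1 reproduces the observed 1.

M2 stuck-at-1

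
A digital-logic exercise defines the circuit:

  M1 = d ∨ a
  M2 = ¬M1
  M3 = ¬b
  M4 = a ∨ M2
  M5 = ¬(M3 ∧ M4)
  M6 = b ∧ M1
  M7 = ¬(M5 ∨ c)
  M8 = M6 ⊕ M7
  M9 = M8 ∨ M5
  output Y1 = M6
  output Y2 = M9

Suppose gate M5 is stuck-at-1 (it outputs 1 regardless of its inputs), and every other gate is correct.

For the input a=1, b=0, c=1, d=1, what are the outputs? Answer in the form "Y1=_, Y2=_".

Propagate with M5 forced: M1=1, M2=0, M3=1, M4=1, M5=1 [stuck-at-1], M6=0, M7=0, M8=0, M9=1.
So the outputs are Y1=0, Y2=1. (Without the fault they would be Y1=0, Y2=0.)

Y1=0, Y2=1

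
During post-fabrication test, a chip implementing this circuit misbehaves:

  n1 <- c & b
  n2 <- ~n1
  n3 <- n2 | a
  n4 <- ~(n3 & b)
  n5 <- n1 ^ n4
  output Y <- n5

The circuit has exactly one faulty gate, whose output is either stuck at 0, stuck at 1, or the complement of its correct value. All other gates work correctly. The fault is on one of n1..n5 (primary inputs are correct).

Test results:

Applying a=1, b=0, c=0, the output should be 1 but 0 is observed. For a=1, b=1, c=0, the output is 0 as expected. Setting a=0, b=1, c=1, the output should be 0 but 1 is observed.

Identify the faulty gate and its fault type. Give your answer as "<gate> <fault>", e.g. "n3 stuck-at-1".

n4 stuck-at-0

Fault-free values for test 1 (a=1, b=0, c=0): n1=0, n2=1, n3=1, n4=1, n5=1, giving Y=1. Observed 0.
Test 1: faults giving observed 0 are {n1 stuck-at-1, n1 inverted output, n4 stuck-at-0, n4 inverted output, n5 stuck-at-0, n5 inverted output}.
Test 2 (a=1, b=1, c=0): fault-free n1=0, n2=1, n3=1, n4=0, n5=0 → 0; observed 0. Eliminates n1 stuck-at-1, n1 inverted output, n4 inverted output, n5 inverted output.
Test 3 (a=0, b=1, c=1): fault-free n1=1, n2=0, n3=0, n4=1, n5=0 → 0; observed 1. Eliminates n5 stuck-at-0.
Only n4 stuck-at-0 is consistent with every test.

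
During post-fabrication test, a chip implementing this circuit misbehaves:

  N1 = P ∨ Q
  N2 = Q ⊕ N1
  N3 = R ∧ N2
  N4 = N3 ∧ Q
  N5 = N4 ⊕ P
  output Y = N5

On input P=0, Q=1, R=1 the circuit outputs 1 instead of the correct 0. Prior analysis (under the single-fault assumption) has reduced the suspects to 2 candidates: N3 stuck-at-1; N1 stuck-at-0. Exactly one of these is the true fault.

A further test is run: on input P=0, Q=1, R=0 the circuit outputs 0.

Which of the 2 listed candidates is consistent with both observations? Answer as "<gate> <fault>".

Evaluate each candidate on input P=0, Q=1, R=0:
  N3 stuck-at-1: N1=1, N2=0, N3=1 [stuck-at-1], N4=1, N5=1 → 1 — eliminated
  N1 stuck-at-0: N1=0 [stuck-at-0], N2=1, N3=0, N4=0, N5=0 → 0 — matches
Only N1 stuck-at-0 reproduces the observed 0.

N1 stuck-at-0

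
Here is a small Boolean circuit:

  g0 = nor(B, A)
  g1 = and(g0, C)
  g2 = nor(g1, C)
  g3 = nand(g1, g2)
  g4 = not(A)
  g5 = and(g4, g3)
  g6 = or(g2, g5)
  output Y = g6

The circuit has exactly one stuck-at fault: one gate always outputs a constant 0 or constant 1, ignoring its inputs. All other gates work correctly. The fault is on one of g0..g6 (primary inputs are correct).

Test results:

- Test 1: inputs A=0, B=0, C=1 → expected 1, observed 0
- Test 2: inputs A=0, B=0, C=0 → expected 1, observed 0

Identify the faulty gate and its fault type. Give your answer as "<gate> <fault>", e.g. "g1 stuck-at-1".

Fault-free values for test 1 (A=0, B=0, C=1): g0=1, g1=1, g2=0, g3=1, g4=1, g5=1, g6=1, giving Y=1. Observed 0.
Test 1: faults giving observed 0 are {g3 stuck-at-0, g4 stuck-at-0, g5 stuck-at-0, g6 stuck-at-0}.
Test 2 (A=0, B=0, C=0): fault-free g0=1, g1=0, g2=1, g3=1, g4=1, g5=1, g6=1 → 1; observed 0. Eliminates g3 stuck-at-0, g4 stuck-at-0, g5 stuck-at-0.
Only g6 stuck-at-0 is consistent with every test.

g6 stuck-at-0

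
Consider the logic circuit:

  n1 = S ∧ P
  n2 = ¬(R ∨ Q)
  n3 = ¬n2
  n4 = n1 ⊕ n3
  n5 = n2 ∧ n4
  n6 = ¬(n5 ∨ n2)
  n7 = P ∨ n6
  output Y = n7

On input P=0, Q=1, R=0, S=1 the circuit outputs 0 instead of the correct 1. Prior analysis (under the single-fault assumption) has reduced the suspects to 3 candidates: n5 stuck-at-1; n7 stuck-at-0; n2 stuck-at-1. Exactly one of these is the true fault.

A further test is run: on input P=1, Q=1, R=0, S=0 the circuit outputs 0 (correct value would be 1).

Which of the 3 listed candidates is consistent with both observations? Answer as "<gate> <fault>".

Evaluate each candidate on input P=1, Q=1, R=0, S=0:
  n5 stuck-at-1: n1=0, n2=0, n3=1, n4=1, n5=1 [stuck-at-1], n6=0, n7=1 → 1 — eliminated
  n7 stuck-at-0: n1=0, n2=0, n3=1, n4=1, n5=0, n6=1, n7=0 [stuck-at-0] → 0 — matches
  n2 stuck-at-1: n1=0, n2=1 [stuck-at-1], n3=0, n4=0, n5=0, n6=0, n7=1 → 1 — eliminated
Only n7 stuck-at-0 reproduces the observed 0.

n7 stuck-at-0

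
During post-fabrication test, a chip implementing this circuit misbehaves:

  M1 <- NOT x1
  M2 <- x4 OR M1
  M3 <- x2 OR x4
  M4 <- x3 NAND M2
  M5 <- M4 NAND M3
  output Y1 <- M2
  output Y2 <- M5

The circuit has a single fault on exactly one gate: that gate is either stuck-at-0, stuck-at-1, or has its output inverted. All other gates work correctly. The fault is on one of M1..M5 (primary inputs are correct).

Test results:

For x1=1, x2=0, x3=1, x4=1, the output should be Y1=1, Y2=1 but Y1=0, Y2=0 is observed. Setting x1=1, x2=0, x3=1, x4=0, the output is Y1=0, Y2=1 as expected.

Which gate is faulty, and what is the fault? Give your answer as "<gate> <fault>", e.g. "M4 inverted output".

M2 stuck-at-0

Fault-free values for test 1 (x1=1, x2=0, x3=1, x4=1): M1=0, M2=1, M3=1, M4=0, M5=1, giving Y1=1, Y2=1. Observed Y1=0, Y2=0.
Test 1: faults giving observed Y1=0, Y2=0 are {M2 stuck-at-0, M2 inverted output}.
Test 2 (x1=1, x2=0, x3=1, x4=0): fault-free M1=0, M2=0, M3=0, M4=1, M5=1 → Y1=0, Y2=1; observed Y1=0, Y2=1. Eliminates M2 inverted output.
Only M2 stuck-at-0 is consistent with every test.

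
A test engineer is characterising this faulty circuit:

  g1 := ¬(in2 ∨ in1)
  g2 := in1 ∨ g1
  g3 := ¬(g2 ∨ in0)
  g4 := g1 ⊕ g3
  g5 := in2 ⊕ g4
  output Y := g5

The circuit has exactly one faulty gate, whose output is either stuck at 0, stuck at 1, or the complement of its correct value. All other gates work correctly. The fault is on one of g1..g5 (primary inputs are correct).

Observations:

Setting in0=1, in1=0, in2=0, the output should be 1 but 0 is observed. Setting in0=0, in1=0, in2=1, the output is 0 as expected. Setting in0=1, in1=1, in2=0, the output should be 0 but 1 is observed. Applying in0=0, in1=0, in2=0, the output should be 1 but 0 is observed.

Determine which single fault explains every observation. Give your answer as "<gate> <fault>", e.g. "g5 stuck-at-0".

g3 stuck-at-1

Fault-free values for test 1 (in0=1, in1=0, in2=0): g1=1, g2=1, g3=0, g4=1, g5=1, giving Y=1. Observed 0.
Test 1: faults giving observed 0 are {g1 stuck-at-0, g1 inverted output, g3 stuck-at-1, g3 inverted output, g4 stuck-at-0, g4 inverted output, g5 stuck-at-0, g5 inverted output}.
Test 2 (in0=0, in1=0, in2=1): fault-free g1=0, g2=0, g3=1, g4=1, g5=0 → 0; observed 0. Eliminates g3 inverted output, g4 stuck-at-0, g4 inverted output, g5 inverted output.
Test 3 (in0=1, in1=1, in2=0): fault-free g1=0, g2=1, g3=0, g4=0, g5=0 → 0; observed 1. Eliminates g1 stuck-at-0, g5 stuck-at-0.
Test 4 (in0=0, in1=0, in2=0): fault-free g1=1, g2=1, g3=0, g4=1, g5=1 → 1; observed 0. Eliminates g1 inverted output.
Only g3 stuck-at-1 is consistent with every test.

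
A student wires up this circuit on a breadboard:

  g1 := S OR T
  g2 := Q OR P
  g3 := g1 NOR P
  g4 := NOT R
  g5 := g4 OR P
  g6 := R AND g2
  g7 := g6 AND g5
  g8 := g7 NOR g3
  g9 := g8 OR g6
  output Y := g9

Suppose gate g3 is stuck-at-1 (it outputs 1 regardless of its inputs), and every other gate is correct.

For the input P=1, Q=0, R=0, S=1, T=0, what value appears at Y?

0

Propagate with g3 forced: g1=1, g2=1, g3=1 [stuck-at-1], g4=1, g5=1, g6=0, g7=0, g8=0, g9=0.
So Y = 0. (Without the fault it would be 1.)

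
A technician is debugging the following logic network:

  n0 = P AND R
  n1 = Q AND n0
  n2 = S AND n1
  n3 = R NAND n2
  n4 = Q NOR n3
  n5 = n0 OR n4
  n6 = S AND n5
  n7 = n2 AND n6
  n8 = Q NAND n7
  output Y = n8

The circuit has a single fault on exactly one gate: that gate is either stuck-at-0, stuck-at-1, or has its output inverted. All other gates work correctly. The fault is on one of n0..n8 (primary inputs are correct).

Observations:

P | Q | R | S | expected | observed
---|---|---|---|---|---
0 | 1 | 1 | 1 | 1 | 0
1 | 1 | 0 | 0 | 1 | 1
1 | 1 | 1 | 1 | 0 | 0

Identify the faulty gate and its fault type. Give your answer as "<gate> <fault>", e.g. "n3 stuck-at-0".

n0 stuck-at-1

Fault-free values for test 1 (P=0, Q=1, R=1, S=1): n0=0, n1=0, n2=0, n3=1, n4=0, n5=0, n6=0, n7=0, n8=1, giving Y=1. Observed 0.
Test 1: faults giving observed 0 are {n0 stuck-at-1, n0 inverted output, n7 stuck-at-1, n7 inverted output, n8 stuck-at-0, n8 inverted output}.
Test 2 (P=1, Q=1, R=0, S=0): fault-free n0=0, n1=0, n2=0, n3=1, n4=0, n5=0, n6=0, n7=0, n8=1 → 1; observed 1. Eliminates n7 stuck-at-1, n7 inverted output, n8 stuck-at-0, n8 inverted output.
Test 3 (P=1, Q=1, R=1, S=1): fault-free n0=1, n1=1, n2=1, n3=0, n4=0, n5=1, n6=1, n7=1, n8=0 → 0; observed 0. Eliminates n0 inverted output.
Only n0 stuck-at-1 is consistent with every test.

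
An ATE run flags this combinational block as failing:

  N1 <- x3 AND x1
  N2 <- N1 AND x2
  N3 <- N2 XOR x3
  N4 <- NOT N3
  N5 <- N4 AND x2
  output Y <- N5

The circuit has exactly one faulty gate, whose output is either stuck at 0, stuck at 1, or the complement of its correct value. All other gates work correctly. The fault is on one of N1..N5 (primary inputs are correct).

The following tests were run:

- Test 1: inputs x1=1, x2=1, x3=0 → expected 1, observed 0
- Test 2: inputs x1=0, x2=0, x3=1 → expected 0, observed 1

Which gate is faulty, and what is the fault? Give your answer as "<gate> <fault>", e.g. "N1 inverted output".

Fault-free values for test 1 (x1=1, x2=1, x3=0): N1=0, N2=0, N3=0, N4=1, N5=1, giving Y=1. Observed 0.
Test 1: faults giving observed 0 are {N1 stuck-at-1, N1 inverted output, N2 stuck-at-1, N2 inverted output, N3 stuck-at-1, N3 inverted output, N4 stuck-at-0, N4 inverted output, N5 stuck-at-0, N5 inverted output}.
Test 2 (x1=0, x2=0, x3=1): fault-free N1=0, N2=0, N3=1, N4=0, N5=0 → 0; observed 1. Eliminates N1 stuck-at-1, N1 inverted output, N2 stuck-at-1, N2 inverted output, N3 stuck-at-1, N3 inverted output, N4 stuck-at-0, N4 inverted output, N5 stuck-at-0.
Only N5 inverted output is consistent with every test.

N5 inverted output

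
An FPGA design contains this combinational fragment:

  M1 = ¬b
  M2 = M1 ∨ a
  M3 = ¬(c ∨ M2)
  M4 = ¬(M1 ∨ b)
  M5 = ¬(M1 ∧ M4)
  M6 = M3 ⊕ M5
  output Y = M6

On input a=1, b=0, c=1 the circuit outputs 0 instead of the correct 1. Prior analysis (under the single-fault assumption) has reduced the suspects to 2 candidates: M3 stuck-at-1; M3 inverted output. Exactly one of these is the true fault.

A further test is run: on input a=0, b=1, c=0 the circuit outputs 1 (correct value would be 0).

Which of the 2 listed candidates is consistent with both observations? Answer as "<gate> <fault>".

Evaluate each candidate on input a=0, b=1, c=0:
  M3 stuck-at-1: M1=0, M2=0, M3=1 [stuck-at-1], M4=0, M5=1, M6=0 → 0 — eliminated
  M3 inverted output: M1=0, M2=0, M3=0 [inverted output], M4=0, M5=1, M6=1 → 1 — matches
Only M3 inverted output reproduces the observed 1.

M3 inverted output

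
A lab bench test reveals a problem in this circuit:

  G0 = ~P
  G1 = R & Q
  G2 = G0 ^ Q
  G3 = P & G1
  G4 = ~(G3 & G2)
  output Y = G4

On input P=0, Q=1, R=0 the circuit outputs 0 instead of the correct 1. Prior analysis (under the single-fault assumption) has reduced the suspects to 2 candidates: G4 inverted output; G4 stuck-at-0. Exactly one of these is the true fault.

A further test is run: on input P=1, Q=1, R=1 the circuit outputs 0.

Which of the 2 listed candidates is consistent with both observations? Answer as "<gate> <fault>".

Evaluate each candidate on input P=1, Q=1, R=1:
  G4 inverted output: G0=0, G1=1, G2=1, G3=1, G4=1 [inverted output] → 1 — eliminated
  G4 stuck-at-0: G0=0, G1=1, G2=1, G3=1, G4=0 [stuck-at-0] → 0 — matches
Only G4 stuck-at-0 reproduces the observed 0.

G4 stuck-at-0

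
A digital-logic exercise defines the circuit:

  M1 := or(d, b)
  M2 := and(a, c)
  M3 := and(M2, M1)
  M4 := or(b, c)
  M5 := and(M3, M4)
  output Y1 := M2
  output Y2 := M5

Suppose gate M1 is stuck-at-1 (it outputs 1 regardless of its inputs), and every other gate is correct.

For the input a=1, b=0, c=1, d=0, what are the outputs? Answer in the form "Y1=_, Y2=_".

Y1=1, Y2=1

Propagate with M1 forced: M1=1 [stuck-at-1], M2=1, M3=1, M4=1, M5=1.
So the outputs are Y1=1, Y2=1. (Without the fault they would be Y1=1, Y2=0.)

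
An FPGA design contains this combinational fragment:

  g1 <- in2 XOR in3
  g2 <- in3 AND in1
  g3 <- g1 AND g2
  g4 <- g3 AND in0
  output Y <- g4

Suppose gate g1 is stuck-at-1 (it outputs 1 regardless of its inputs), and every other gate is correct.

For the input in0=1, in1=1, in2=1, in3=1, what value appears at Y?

1

Propagate with g1 forced: g1=1 [stuck-at-1], g2=1, g3=1, g4=1.
So Y = 1. (Without the fault it would be 0.)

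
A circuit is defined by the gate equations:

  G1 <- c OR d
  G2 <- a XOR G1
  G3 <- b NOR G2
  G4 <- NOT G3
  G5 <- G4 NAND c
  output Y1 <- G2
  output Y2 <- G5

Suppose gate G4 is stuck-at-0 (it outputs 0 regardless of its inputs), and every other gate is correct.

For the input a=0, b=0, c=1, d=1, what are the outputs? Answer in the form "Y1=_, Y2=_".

Y1=1, Y2=1

Propagate with G4 forced: G1=1, G2=1, G3=0, G4=0 [stuck-at-0], G5=1.
So the outputs are Y1=1, Y2=1. (Without the fault they would be Y1=1, Y2=0.)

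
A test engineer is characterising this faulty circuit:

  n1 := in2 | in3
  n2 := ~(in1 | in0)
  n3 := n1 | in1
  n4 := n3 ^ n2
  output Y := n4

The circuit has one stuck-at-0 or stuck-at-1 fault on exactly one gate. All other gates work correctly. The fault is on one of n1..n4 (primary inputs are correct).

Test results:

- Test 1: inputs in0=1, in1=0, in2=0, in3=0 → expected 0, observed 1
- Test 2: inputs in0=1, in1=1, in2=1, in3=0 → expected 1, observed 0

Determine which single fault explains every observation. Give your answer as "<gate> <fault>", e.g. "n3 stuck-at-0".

Fault-free values for test 1 (in0=1, in1=0, in2=0, in3=0): n1=0, n2=0, n3=0, n4=0, giving Y=0. Observed 1.
Test 1: faults giving observed 1 are {n1 stuck-at-1, n2 stuck-at-1, n3 stuck-at-1, n4 stuck-at-1}.
Test 2 (in0=1, in1=1, in2=1, in3=0): fault-free n1=1, n2=0, n3=1, n4=1 → 1; observed 0. Eliminates n1 stuck-at-1, n3 stuck-at-1, n4 stuck-at-1.
Only n2 stuck-at-1 is consistent with every test.

n2 stuck-at-1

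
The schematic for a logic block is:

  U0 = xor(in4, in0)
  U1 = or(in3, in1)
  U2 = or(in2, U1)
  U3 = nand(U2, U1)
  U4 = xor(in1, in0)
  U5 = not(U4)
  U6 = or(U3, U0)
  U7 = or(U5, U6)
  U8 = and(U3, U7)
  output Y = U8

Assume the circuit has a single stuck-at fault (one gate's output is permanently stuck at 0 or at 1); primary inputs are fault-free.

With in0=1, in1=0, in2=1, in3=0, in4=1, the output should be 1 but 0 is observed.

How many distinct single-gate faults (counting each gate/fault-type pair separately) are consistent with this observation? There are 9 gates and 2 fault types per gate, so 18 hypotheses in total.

Fault-free: U0=0, U1=0, U2=1, U3=1, U4=1, U5=0, U6=1, U7=1, U8=1 → 1. Observed 0.
  U0: none of the 2 fault types match ✗
  U1: stuck-at-1 ✓; others ✗
  U2: none of the 2 fault types match ✗
  U3: stuck-at-0 ✓; others ✗
  U4: none of the 2 fault types match ✗
  U5: none of the 2 fault types match ✗
  U6: stuck-at-0 ✓; others ✗
  U7: stuck-at-0 ✓; others ✗
  U8: stuck-at-0 ✓; others ✗
Consistent faults: {U1 stuck-at-1, U3 stuck-at-0, U6 stuck-at-0, U7 stuck-at-0, U8 stuck-at-0} — 5 in all.

5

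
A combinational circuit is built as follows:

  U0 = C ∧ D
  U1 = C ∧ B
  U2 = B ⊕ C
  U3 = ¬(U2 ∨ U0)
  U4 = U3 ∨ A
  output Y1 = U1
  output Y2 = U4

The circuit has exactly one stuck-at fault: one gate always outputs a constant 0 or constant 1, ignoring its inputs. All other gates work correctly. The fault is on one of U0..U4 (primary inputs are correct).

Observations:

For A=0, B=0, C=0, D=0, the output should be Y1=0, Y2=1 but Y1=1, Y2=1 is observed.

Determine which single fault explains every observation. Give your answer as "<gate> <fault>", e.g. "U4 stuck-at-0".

Fault-free values for test 1 (A=0, B=0, C=0, D=0): U0=0, U1=0, U2=0, U3=1, U4=1, giving Y1=0, Y2=1. Observed Y1=1, Y2=1.
Test 1: faults giving observed Y1=1, Y2=1 are {U1 stuck-at-1}.
Only U1 stuck-at-1 is consistent with every test.

U1 stuck-at-1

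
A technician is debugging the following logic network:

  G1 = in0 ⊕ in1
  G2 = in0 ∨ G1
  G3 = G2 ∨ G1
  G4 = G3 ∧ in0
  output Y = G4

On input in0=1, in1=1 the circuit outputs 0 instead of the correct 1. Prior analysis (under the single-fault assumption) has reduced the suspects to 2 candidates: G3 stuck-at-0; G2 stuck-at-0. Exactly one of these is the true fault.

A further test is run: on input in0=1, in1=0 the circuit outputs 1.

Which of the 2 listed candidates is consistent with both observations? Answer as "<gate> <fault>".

G2 stuck-at-0

Evaluate each candidate on input in0=1, in1=0:
  G3 stuck-at-0: G1=1, G2=1, G3=0 [stuck-at-0], G4=0 → 0 — eliminated
  G2 stuck-at-0: G1=1, G2=0 [stuck-at-0], G3=1, G4=1 → 1 — matches
Only G2 stuck-at-0 reproduces the observed 1.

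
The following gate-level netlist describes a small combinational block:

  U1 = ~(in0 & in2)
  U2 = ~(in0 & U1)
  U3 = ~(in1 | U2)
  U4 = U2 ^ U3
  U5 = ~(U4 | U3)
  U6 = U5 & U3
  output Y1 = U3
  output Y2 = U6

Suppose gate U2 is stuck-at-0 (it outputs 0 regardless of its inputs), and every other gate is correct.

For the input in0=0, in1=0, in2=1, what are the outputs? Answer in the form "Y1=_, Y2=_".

Y1=1, Y2=0

Propagate with U2 forced: U1=1, U2=0 [stuck-at-0], U3=1, U4=1, U5=0, U6=0.
So the outputs are Y1=1, Y2=0. (Without the fault they would be Y1=0, Y2=0.)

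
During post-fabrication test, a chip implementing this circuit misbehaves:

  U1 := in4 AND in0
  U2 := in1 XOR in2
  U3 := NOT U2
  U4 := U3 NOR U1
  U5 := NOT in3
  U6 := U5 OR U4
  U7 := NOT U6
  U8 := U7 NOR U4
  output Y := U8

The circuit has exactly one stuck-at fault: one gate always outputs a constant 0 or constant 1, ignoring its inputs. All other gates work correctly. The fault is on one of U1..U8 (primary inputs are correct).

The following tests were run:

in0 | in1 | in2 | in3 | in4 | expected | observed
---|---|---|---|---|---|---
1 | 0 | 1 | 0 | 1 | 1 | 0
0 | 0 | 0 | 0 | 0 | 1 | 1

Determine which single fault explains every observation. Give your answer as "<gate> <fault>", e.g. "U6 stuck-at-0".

U1 stuck-at-0

Fault-free values for test 1 (in0=1, in1=0, in2=1, in3=0, in4=1): U1=1, U2=1, U3=0, U4=0, U5=1, U6=1, U7=0, U8=1, giving Y=1. Observed 0.
Test 1: faults giving observed 0 are {U1 stuck-at-0, U4 stuck-at-1, U5 stuck-at-0, U6 stuck-at-0, U7 stuck-at-1, U8 stuck-at-0}.
Test 2 (in0=0, in1=0, in2=0, in3=0, in4=0): fault-free U1=0, U2=0, U3=1, U4=0, U5=1, U6=1, U7=0, U8=1 → 1; observed 1. Eliminates U4 stuck-at-1, U5 stuck-at-0, U6 stuck-at-0, U7 stuck-at-1, U8 stuck-at-0.
Only U1 stuck-at-0 is consistent with every test.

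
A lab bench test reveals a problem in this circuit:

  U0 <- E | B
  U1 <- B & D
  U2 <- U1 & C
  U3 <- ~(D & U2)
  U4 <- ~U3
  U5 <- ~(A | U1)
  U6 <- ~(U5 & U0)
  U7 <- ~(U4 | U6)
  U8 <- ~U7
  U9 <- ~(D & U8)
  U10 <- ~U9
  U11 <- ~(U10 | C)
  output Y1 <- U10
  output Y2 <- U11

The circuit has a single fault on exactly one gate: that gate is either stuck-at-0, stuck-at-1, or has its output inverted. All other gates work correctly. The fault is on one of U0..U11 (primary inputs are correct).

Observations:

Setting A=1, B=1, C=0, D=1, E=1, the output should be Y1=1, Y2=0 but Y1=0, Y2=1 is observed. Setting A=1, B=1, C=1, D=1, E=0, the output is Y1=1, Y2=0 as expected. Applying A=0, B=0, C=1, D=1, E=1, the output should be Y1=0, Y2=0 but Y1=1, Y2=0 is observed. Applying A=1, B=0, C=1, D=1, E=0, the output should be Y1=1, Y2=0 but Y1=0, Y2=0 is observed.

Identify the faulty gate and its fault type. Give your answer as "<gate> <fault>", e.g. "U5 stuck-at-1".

U6 inverted output

Fault-free values for test 1 (A=1, B=1, C=0, D=1, E=1): U0=1, U1=1, U2=0, U3=1, U4=0, U5=0, U6=1, U7=0, U8=1, U9=0, U10=1, U11=0, giving Y1=1, Y2=0. Observed Y1=0, Y2=1.
Test 1: faults giving observed Y1=0, Y2=1 are {U5 stuck-at-1, U5 inverted output, U6 stuck-at-0, U6 inverted output, U7 stuck-at-1, U7 inverted output, U8 stuck-at-0, U8 inverted output, U9 stuck-at-1, U9 inverted output, U10 stuck-at-0, U10 inverted output}.
Test 2 (A=1, B=1, C=1, D=1, E=0): fault-free U0=1, U1=1, U2=1, U3=0, U4=1, U5=0, U6=1, U7=0, U8=1, U9=0, U10=1, U11=0 → Y1=1, Y2=0; observed Y1=1, Y2=0. Eliminates U7 stuck-at-1, U7 inverted output, U8 stuck-at-0, U8 inverted output, U9 stuck-at-1, U9 inverted output, U10 stuck-at-0, U10 inverted output.
Test 3 (A=0, B=0, C=1, D=1, E=1): fault-free U0=1, U1=0, U2=0, U3=1, U4=0, U5=1, U6=0, U7=1, U8=0, U9=1, U10=0, U11=0 → Y1=0, Y2=0; observed Y1=1, Y2=0. Eliminates U5 stuck-at-1, U6 stuck-at-0.
Test 4 (A=1, B=0, C=1, D=1, E=0): fault-free U0=0, U1=0, U2=0, U3=1, U4=0, U5=0, U6=1, U7=0, U8=1, U9=0, U10=1, U11=0 → Y1=1, Y2=0; observed Y1=0, Y2=0. Eliminates U5 inverted output.
Only U6 inverted output is consistent with every test.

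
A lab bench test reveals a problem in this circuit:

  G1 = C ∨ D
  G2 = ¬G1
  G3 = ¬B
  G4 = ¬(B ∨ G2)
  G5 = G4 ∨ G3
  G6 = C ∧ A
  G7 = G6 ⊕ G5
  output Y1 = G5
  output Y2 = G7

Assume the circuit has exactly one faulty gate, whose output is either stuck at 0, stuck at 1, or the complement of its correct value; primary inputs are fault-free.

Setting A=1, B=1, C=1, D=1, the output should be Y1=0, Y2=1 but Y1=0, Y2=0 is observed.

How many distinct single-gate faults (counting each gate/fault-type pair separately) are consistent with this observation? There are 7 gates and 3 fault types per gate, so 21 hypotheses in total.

Fault-free: G1=1, G2=0, G3=0, G4=0, G5=0, G6=1, G7=1 → Y1=0, Y2=1. Observed Y1=0, Y2=0.
  G1: none of the 3 fault types match ✗
  G2: none of the 3 fault types match ✗
  G3: none of the 3 fault types match ✗
  G4: none of the 3 fault types match ✗
  G5: none of the 3 fault types match ✗
  G6: stuck-at-0, inverted output ✓; others ✗
  G7: stuck-at-0, inverted output ✓; others ✗
Consistent faults: {G6 stuck-at-0, G6 inverted output, G7 stuck-at-0, G7 inverted output} — 4 in all.

4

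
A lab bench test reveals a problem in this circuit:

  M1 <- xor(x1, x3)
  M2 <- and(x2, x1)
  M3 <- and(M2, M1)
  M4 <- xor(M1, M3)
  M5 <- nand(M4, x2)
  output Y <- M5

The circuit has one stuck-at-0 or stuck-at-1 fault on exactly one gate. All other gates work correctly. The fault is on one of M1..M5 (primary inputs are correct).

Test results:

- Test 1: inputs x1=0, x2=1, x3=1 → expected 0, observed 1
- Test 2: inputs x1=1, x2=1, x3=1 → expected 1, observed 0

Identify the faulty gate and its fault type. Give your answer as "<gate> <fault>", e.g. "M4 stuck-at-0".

M3 stuck-at-1

Fault-free values for test 1 (x1=0, x2=1, x3=1): M1=1, M2=0, M3=0, M4=1, M5=0, giving Y=0. Observed 1.
Test 1: faults giving observed 1 are {M1 stuck-at-0, M2 stuck-at-1, M3 stuck-at-1, M4 stuck-at-0, M5 stuck-at-1}.
Test 2 (x1=1, x2=1, x3=1): fault-free M1=0, M2=1, M3=0, M4=0, M5=1 → 1; observed 0. Eliminates M1 stuck-at-0, M2 stuck-at-1, M4 stuck-at-0, M5 stuck-at-1.
Only M3 stuck-at-1 is consistent with every test.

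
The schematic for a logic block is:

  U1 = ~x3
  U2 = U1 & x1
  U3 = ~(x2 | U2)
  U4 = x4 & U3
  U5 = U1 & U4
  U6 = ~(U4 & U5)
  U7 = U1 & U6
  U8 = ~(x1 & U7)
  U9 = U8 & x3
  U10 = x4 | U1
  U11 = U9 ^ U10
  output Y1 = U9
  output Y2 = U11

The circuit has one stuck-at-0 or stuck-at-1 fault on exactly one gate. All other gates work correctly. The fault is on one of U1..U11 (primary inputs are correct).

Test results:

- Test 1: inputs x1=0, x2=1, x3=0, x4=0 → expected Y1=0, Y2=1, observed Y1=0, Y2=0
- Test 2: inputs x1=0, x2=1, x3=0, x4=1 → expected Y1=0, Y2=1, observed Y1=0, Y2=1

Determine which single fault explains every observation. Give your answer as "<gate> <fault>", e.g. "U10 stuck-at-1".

Fault-free values for test 1 (x1=0, x2=1, x3=0, x4=0): U1=1, U2=0, U3=0, U4=0, U5=0, U6=1, U7=1, U8=1, U9=0, U10=1, U11=1, giving Y1=0, Y2=1. Observed Y1=0, Y2=0.
Test 1: faults giving observed Y1=0, Y2=0 are {U1 stuck-at-0, U10 stuck-at-0, U11 stuck-at-0}.
Test 2 (x1=0, x2=1, x3=0, x4=1): fault-free U1=1, U2=0, U3=0, U4=0, U5=0, U6=1, U7=1, U8=1, U9=0, U10=1, U11=1 → Y1=0, Y2=1; observed Y1=0, Y2=1. Eliminates U10 stuck-at-0, U11 stuck-at-0.
Only U1 stuck-at-0 is consistent with every test.

U1 stuck-at-0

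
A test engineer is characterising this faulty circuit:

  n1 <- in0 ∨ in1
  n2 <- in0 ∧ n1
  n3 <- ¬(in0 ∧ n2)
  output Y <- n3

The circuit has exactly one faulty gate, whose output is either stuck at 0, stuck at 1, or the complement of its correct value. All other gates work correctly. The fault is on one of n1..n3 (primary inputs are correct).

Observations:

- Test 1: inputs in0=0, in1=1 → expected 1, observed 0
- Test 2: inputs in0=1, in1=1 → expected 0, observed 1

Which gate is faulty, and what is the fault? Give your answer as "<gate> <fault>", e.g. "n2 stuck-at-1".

Fault-free values for test 1 (in0=0, in1=1): n1=1, n2=0, n3=1, giving Y=1. Observed 0.
Test 1: faults giving observed 0 are {n3 stuck-at-0, n3 inverted output}.
Test 2 (in0=1, in1=1): fault-free n1=1, n2=1, n3=0 → 0; observed 1. Eliminates n3 stuck-at-0.
Only n3 inverted output is consistent with every test.

n3 inverted output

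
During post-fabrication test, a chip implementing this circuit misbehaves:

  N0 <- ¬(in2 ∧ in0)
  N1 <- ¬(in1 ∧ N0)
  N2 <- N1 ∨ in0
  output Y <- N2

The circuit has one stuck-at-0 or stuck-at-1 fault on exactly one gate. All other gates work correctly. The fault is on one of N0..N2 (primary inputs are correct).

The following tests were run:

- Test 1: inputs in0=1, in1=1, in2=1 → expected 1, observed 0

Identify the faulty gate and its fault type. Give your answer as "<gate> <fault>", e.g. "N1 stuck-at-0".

N2 stuck-at-0

Fault-free values for test 1 (in0=1, in1=1, in2=1): N0=0, N1=1, N2=1, giving Y=1. Observed 0.
Test 1: faults giving observed 0 are {N2 stuck-at-0}.
Only N2 stuck-at-0 is consistent with every test.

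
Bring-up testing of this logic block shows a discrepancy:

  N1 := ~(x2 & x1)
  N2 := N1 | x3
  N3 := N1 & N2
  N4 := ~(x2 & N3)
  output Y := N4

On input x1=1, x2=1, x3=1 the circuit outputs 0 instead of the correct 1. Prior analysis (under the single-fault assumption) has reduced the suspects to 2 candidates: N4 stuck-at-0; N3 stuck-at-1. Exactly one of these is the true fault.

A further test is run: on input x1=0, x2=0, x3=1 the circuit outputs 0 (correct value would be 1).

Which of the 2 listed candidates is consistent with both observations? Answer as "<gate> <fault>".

N4 stuck-at-0

Evaluate each candidate on input x1=0, x2=0, x3=1:
  N4 stuck-at-0: N1=1, N2=1, N3=1, N4=0 [stuck-at-0] → 0 — matches
  N3 stuck-at-1: N1=1, N2=1, N3=1 [stuck-at-1], N4=1 → 1 — eliminated
Only N4 stuck-at-0 reproduces the observed 0.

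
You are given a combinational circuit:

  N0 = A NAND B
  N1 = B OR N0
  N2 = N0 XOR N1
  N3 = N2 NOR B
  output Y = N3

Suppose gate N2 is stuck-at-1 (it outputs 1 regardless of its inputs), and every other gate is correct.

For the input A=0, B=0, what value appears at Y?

0

Propagate with N2 forced: N0=1, N1=1, N2=1 [stuck-at-1], N3=0.
So Y = 0. (Without the fault it would be 1.)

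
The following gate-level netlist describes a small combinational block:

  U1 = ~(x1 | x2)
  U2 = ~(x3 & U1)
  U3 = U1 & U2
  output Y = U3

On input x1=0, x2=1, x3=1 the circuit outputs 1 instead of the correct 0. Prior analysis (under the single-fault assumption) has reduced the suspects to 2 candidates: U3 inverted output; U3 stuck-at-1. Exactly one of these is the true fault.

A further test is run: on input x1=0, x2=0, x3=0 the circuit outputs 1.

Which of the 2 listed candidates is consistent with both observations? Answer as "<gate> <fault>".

Evaluate each candidate on input x1=0, x2=0, x3=0:
  U3 inverted output: U1=1, U2=1, U3=0 [inverted output] → 0 — eliminated
  U3 stuck-at-1: U1=1, U2=1, U3=1 [stuck-at-1] → 1 — matches
Only U3 stuck-at-1 reproduces the observed 1.

U3 stuck-at-1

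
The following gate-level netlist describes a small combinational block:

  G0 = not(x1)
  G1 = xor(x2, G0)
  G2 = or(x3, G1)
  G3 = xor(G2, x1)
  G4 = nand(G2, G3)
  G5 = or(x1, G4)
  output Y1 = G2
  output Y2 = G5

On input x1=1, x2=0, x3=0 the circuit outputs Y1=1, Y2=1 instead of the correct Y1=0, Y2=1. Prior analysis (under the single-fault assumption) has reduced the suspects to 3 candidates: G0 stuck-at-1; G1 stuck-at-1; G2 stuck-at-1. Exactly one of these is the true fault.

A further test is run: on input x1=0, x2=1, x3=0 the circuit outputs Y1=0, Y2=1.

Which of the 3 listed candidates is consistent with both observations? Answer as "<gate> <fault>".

G0 stuck-at-1

Evaluate each candidate on input x1=0, x2=1, x3=0:
  G0 stuck-at-1: G0=1 [stuck-at-1], G1=0, G2=0, G3=0, G4=1, G5=1 → Y1=0, Y2=1 — matches
  G1 stuck-at-1: G0=1, G1=1 [stuck-at-1], G2=1, G3=1, G4=0, G5=0 → Y1=1, Y2=0 — eliminated
  G2 stuck-at-1: G0=1, G1=0, G2=1 [stuck-at-1], G3=1, G4=0, G5=0 → Y1=1, Y2=0 — eliminated
Only G0 stuck-at-1 reproduces the observed Y1=0, Y2=1.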